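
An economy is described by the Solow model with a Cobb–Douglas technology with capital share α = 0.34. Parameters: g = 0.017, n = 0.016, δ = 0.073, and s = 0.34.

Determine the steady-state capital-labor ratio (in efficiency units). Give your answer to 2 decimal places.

k* = 5.85

At the steady state, Δk = 0, so s·k^α = (n + g + δ)·k.
Rearranging, k^(1−α) = s / (n + g + δ).
k^0.66 = 0.34 / (0.016 + 0.017 + 0.073) = 0.34 / 0.106 = 3.2075
k* = 3.2075^(1/0.66) ≈ 5.8468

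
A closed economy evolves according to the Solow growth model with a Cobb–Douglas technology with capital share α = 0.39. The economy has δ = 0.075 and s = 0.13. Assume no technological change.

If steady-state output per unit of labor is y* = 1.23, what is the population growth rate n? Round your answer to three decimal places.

At the steady state, Δk = 0, so s·k^α = (n + δ)·k.
Since y* = [s/(n + δ)]^(α/(1−α)), we have s/(n + δ) = (y*)^((1−α)/α) = 1.23^1.5641 = 1.3824.
Therefore n + δ = s / 1.3824 = 0.13 / 1.3824 = 0.0940, so n = 0.0940 − 0.075 = 0.0190.

n ≈ 0.019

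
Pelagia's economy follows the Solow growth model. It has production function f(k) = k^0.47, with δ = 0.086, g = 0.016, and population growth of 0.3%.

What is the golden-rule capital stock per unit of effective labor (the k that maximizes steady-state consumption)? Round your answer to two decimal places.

k_gold ≈ 16.91

The golden rule sets f'(k) = n + g + δ, i.e. α·k^(α−1) = n + g + δ.
So k^(1−α) = α / (n + g + δ) = 0.47 / 0.105 = 4.4762.
k_gold = 4.4762^(1/0.53) ≈ 16.9095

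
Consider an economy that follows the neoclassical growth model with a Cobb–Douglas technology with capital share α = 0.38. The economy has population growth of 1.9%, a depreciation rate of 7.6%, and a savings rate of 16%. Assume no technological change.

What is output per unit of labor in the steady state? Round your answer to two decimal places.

y* = 1.38

In steady state, investment equals break-even investment: s·k^α = (n + δ)·k.
Rearranging, k^(1−α) = s / (n + δ).
k^0.62 = 0.16 / (0.019 + 0.076) = 0.16 / 0.095 = 1.6842
k* = 1.6842^(1/0.62) ≈ 2.3182
y* = (k*)^α = 2.3182^0.38 ≈ 1.3764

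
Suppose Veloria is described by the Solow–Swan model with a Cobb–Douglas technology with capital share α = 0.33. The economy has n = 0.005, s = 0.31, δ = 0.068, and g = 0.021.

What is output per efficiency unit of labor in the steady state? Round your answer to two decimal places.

In steady state, investment equals break-even investment: s·k^α = (n + g + δ)·k.
Dividing both sides by k: k^(1−α) = s / (n + g + δ).
k^0.67 = 0.31 / (0.005 + 0.021 + 0.068) = 0.31 / 0.094 = 3.2979
k* = 3.2979^(1/0.67) ≈ 5.9359
y* = (k*)^α = 5.9359^0.33 ≈ 1.7999

y* ≈ 1.80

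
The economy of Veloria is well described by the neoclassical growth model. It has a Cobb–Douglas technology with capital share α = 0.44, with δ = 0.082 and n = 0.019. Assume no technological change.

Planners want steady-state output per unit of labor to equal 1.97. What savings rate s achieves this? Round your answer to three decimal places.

s ≈ 0.239

In steady state, investment equals break-even investment: s·k^α = (n + δ)·k.
Since y* = [s/(n + δ)]^(α/(1−α)), we have s/(n + δ) = (y*)^((1−α)/α) = 1.97^1.2727 = 2.3701.
Therefore s = 2.3701 × (n + δ) = 2.3701 × 0.101 = 0.2394.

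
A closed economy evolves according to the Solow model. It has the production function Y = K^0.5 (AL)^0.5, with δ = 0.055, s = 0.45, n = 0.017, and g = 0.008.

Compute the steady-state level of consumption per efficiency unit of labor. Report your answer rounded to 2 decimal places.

c* ≈ 3.09

At the steady state, Δk = 0, so s·k^α = (n + g + δ)·k.
Dividing both sides by k: k^(1−α) = s / (n + g + δ).
k^0.5 = 0.45 / (0.017 + 0.008 + 0.055) = 0.45 / 0.080 = 5.6250
k* = 5.6250^(1/0.5) ≈ 31.6406
y* = (k*)^α = 31.6406^0.5 ≈ 5.6250
c* = (1 − s)·y* = (1 − 0.45) × 5.6250 ≈ 3.0938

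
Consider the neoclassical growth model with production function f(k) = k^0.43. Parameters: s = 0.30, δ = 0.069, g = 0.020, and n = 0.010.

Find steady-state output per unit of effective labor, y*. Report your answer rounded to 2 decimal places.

At the steady state, Δk = 0, so s·k^α = (n + g + δ)·k.
Rearranging, k^(1−α) = s / (n + g + δ).
k^0.57 = 0.30 / (0.010 + 0.020 + 0.069) = 0.30 / 0.099 = 3.0303
k* = 3.0303^(1/0.57) ≈ 6.9938
y* = (k*)^α = 6.9938^0.43 ≈ 2.3080

y* = 2.31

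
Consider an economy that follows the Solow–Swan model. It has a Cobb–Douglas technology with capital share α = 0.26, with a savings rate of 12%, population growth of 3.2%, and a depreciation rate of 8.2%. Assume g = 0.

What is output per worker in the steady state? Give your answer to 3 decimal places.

y* = 1.018

At the steady state, Δk = 0, so s·k^α = (n + δ)·k.
Dividing both sides by k: k^(1−α) = s / (n + δ).
k^0.74 = 0.12 / (0.032 + 0.082) = 0.12 / 0.114 = 1.0526
k* = 1.0526^(1/0.74) ≈ 1.0717
y* = (k*)^α = 1.0717^0.26 ≈ 1.0182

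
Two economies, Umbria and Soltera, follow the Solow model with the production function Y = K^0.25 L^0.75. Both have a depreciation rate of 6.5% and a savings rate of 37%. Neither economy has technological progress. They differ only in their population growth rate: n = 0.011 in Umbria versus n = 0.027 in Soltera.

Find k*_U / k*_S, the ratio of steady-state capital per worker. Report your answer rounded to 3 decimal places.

k*_U / k*_S ≈ 1.290

Steady-state k* = [s/(n + δ)]^(1/(1−α)), so the ratio is [ (s_U/(n + δ)_U) / (s_S/(n + δ)_S) ]^1.3333.
s_U/(n + δ)_U = 0.37/0.076 = 4.8684; s_S/(n + δ)_S = 0.37/0.092 = 4.0217.
Ratio = (4.8684/4.0217)^1.3333 = 1.2105^1.3333 ≈ 1.2901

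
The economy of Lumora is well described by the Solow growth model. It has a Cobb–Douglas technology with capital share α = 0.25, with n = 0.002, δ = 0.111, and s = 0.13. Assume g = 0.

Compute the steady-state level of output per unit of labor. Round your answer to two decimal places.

In steady state, investment equals break-even investment: s·k^α = (n + δ)·k.
Dividing both sides by k: k^(1−α) = s / (n + δ).
k^0.75 = 0.13 / (0.002 + 0.111) = 0.13 / 0.113 = 1.1504
k* = 1.1504^(1/0.75) ≈ 1.2054
y* = (k*)^α = 1.2054^0.25 ≈ 1.0478

y* = 1.05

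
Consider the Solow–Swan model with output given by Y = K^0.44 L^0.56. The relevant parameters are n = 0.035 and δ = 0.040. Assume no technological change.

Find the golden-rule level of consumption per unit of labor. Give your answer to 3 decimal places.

c_gold ≈ 2.249

At the golden rule, f'(k) = n + δ, so α·k^(α−1) = n + δ and k_gold = (α/(n + δ))^(1/(1−α)).
k_gold = (0.44/0.075)^(1/0.56) = 5.8667^1.7857 ≈ 23.5571
c_gold = f(k_gold) − (n + δ)·k_gold = 4.0154 − 0.075×23.5571 ≈ 2.2486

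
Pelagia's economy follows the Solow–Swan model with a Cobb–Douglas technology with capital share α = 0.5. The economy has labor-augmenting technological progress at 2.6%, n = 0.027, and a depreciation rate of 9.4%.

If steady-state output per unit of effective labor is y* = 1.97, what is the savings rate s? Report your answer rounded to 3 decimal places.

s ≈ 0.290

At the steady state, Δk = 0, so s·k^α = (n + g + δ)·k.
Since y* = [s/(n + g + δ)]^(α/(1−α)), we have s/(n + g + δ) = (y*)^((1−α)/α) = 1.97^1 = 1.9700.
Therefore s = 1.9700 × (n + g + δ) = 1.9700 × 0.147 = 0.2896.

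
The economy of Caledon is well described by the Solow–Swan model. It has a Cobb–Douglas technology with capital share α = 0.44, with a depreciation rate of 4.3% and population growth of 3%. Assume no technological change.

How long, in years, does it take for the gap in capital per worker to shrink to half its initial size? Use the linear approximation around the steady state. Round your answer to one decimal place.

about 17.0 years

Near the steady state the convergence rate is λ = (1 − α)(n + δ).
λ = (1 − 0.44) × 0.073 = 0.56 × 0.073 = 0.04088
Half-life = ln 2 / λ = 0.6931 / 0.04088 ≈ 16.95 years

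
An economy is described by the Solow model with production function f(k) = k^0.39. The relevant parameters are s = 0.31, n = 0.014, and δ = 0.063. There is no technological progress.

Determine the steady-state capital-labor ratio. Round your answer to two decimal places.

k* ≈ 9.81

In steady state, investment equals break-even investment: s·k^α = (n + δ)·k.
Dividing both sides by k: k^(1−α) = s / (n + δ).
k^0.61 = 0.31 / (0.014 + 0.063) = 0.31 / 0.077 = 4.0260
k* = 4.0260^(1/0.61) ≈ 9.8084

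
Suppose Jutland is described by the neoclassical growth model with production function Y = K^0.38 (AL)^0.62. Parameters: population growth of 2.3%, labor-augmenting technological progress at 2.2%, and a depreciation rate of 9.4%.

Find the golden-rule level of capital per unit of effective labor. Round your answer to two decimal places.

k_gold ≈ 5.06

The golden rule sets f'(k) = n + g + δ, i.e. α·k^(α−1) = n + g + δ.
So k^(1−α) = α / (n + g + δ) = 0.38 / 0.139 = 2.7338.
k_gold = 2.7338^(1/0.62) ≈ 5.0636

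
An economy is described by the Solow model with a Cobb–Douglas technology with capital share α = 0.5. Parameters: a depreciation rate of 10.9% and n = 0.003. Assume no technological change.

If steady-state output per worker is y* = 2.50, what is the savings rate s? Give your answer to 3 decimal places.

At the steady state, Δk = 0, so s·k^α = (n + δ)·k.
Since y* = [s/(n + δ)]^(α/(1−α)), we have s/(n + δ) = (y*)^((1−α)/α) = 2.50^1 = 2.5000.
Therefore s = 2.5000 × (n + δ) = 2.5000 × 0.112 = 0.2800.

s ≈ 0.280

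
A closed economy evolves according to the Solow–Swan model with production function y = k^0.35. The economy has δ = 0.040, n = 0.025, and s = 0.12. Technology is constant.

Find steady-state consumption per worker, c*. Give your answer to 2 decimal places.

At the steady state, Δk = 0, so s·k^α = (n + δ)·k.
Dividing both sides by k: k^(1−α) = s / (n + δ).
k^0.65 = 0.12 / (0.025 + 0.040) = 0.12 / 0.065 = 1.8462
k* = 1.8462^(1/0.65) ≈ 2.5684
y* = (k*)^α = 2.5684^0.35 ≈ 1.3912
c* = (1 − s)·y* = (1 − 0.12) × 1.3912 ≈ 1.2243

c* ≈ 1.22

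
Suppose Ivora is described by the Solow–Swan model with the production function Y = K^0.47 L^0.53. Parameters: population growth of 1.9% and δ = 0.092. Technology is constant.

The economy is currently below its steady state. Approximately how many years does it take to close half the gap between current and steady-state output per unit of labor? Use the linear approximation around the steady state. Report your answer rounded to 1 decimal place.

Near the steady state the convergence rate is λ = (1 − α)(n + δ).
λ = (1 − 0.47) × 0.111 = 0.53 × 0.111 = 0.05883
Half-life = ln 2 / λ = 0.6931 / 0.05883 ≈ 11.78 years

about 11.8 years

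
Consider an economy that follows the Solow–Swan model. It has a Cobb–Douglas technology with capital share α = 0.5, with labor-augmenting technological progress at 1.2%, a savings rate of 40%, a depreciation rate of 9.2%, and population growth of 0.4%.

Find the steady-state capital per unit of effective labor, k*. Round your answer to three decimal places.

k* = 13.717

At the steady state, Δk = 0, so s·k^α = (n + g + δ)·k.
Rearranging, k^(1−α) = s / (n + g + δ).
k^0.5 = 0.40 / (0.004 + 0.012 + 0.092) = 0.40 / 0.108 = 3.7037
k* = 3.7037^(1/0.5) ≈ 13.7174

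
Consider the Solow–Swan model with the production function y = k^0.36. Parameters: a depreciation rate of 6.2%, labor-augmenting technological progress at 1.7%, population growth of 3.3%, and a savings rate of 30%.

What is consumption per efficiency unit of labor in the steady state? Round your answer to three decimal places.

In steady state, investment equals break-even investment: s·k^α = (n + g + δ)·k.
Dividing both sides by k: k^(1−α) = s / (n + g + δ).
k^0.64 = 0.30 / (0.033 + 0.017 + 0.062) = 0.30 / 0.112 = 2.6786
k* = 2.6786^(1/0.64) ≈ 4.6624
y* = (k*)^α = 4.6624^0.36 ≈ 1.7406
c* = (1 − s)·y* = (1 − 0.30) × 1.7406 ≈ 1.2184

c* = 1.218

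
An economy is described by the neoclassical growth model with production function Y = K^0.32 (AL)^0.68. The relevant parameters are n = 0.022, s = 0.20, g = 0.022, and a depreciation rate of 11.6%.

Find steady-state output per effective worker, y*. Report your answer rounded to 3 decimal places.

y* ≈ 1.111

Steady state requires s·f(k) = (n + g + δ)·k, i.e. s·k^α = (n + g + δ)·k.
Rearranging, k^(1−α) = s / (n + g + δ).
k^0.68 = 0.20 / (0.022 + 0.022 + 0.116) = 0.20 / 0.160 = 1.2500
k* = 1.2500^(1/0.68) ≈ 1.3884
y* = (k*)^α = 1.3884^0.32 ≈ 1.1107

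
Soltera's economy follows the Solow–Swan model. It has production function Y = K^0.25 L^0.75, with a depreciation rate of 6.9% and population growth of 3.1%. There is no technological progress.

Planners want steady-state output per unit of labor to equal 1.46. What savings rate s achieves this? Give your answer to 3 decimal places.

In steady state, investment equals break-even investment: s·k^α = (n + δ)·k.
Since y* = [s/(n + δ)]^(α/(1−α)), we have s/(n + δ) = (y*)^((1−α)/α) = 1.46^3 = 3.1121.
Therefore s = 3.1121 × (n + δ) = 3.1121 × 0.100 = 0.3112.

s ≈ 0.311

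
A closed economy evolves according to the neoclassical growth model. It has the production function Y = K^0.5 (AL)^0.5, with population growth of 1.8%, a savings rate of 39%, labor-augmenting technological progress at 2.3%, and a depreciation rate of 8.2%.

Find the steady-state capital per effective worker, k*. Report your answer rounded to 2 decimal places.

k* = 10.05

Steady state requires s·f(k) = (n + g + δ)·k, i.e. s·k^α = (n + g + δ)·k.
Rearranging, k^(1−α) = s / (n + g + δ).
k^0.5 = 0.39 / (0.018 + 0.023 + 0.082) = 0.39 / 0.123 = 3.1707
k* = 3.1707^(1/0.5) ≈ 10.0533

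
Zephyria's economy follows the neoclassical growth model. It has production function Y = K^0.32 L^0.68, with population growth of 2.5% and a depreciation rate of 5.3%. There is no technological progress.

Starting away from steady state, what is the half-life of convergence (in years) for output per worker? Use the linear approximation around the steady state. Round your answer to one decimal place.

t_½ ≈ 13.1 years

Near the steady state the convergence rate is λ = (1 − α)(n + δ).
λ = (1 − 0.32) × 0.078 = 0.68 × 0.078 = 0.05304
Half-life = ln 2 / λ = 0.6931 / 0.05304 ≈ 13.07 years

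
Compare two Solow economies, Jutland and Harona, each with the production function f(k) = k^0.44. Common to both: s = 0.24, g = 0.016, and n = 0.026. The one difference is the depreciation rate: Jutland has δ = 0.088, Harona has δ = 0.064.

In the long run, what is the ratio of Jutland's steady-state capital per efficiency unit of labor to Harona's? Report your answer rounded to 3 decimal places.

k*_J / k*_H ≈ 0.695

Steady-state k* = [s/(n + g + δ)]^(1/(1−α)), so the ratio is [ (s_J/(n + g + δ)_J) / (s_H/(n + g + δ)_H) ]^1.7857.
s_J/(n + g + δ)_J = 0.24/0.130 = 1.8462; s_H/(n + g + δ)_H = 0.24/0.106 = 2.2642.
Ratio = (1.8462/2.2642)^1.7857 = 0.8154^1.7857 ≈ 0.6946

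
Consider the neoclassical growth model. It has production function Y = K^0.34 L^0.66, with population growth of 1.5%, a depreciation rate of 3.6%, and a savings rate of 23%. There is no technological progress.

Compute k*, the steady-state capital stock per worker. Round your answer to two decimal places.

In steady state, investment equals break-even investment: s·k^α = (n + δ)·k.
Dividing both sides by k: k^(1−α) = s / (n + δ).
k^0.66 = 0.23 / (0.015 + 0.036) = 0.23 / 0.051 = 4.5098
k* = 4.5098^(1/0.66) ≈ 9.7982

k* ≈ 9.80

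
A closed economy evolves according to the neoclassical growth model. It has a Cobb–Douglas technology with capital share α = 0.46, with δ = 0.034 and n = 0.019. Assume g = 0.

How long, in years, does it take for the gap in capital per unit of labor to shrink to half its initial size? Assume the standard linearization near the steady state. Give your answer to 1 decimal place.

about 24.2 years

Near the steady state the convergence rate is λ = (1 − α)(n + δ).
λ = (1 − 0.46) × 0.053 = 0.54 × 0.053 = 0.02862
Half-life = ln 2 / λ = 0.6931 / 0.02862 ≈ 24.22 years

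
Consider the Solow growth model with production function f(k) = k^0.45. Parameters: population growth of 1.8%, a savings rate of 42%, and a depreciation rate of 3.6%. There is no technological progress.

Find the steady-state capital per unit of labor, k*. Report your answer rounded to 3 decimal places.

Steady state requires s·f(k) = (n + δ)·k, i.e. s·k^α = (n + δ)·k.
Dividing both sides by k: k^(1−α) = s / (n + δ).
k^0.55 = 0.42 / (0.018 + 0.036) = 0.42 / 0.054 = 7.7778
k* = 7.7778^(1/0.55) ≈ 41.6619

k* ≈ 41.662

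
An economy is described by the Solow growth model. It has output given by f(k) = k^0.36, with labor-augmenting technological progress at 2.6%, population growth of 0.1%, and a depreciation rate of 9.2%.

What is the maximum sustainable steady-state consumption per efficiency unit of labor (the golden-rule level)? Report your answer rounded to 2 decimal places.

At the golden rule, f'(k) = n + g + δ, so α·k^(α−1) = n + g + δ and k_gold = (α/(n + g + δ))^(1/(1−α)).
k_gold = (0.36/0.119)^(1/0.64) = 3.0252^1.5625 ≈ 5.6387
c_gold = f(k_gold) − (n + g + δ)·k_gold = 1.8639 − 0.119×5.6387 ≈ 1.1929

c_gold ≈ 1.19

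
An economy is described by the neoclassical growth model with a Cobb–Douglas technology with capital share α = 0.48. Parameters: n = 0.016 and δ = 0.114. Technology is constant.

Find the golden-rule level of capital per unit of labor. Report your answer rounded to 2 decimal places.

k_gold ≈ 12.33

The golden rule sets f'(k) = n + δ, i.e. α·k^(α−1) = n + δ.
So k^(1−α) = α / (n + δ) = 0.48 / 0.130 = 3.6923.
k_gold = 3.6923^(1/0.52) ≈ 12.3298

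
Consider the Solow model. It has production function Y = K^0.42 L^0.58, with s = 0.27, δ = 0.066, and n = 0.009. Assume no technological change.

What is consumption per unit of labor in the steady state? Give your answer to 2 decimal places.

c* ≈ 1.85

Steady state requires s·f(k) = (n + δ)·k, i.e. s·k^α = (n + δ)·k.
Dividing both sides by k: k^(1−α) = s / (n + δ).
k^0.58 = 0.27 / (0.009 + 0.066) = 0.27 / 0.075 = 3.6000
k* = 3.6000^(1/0.58) ≈ 9.1021
y* = (k*)^α = 9.1021^0.42 ≈ 2.5284
c* = (1 − s)·y* = (1 − 0.27) × 2.5284 ≈ 1.8457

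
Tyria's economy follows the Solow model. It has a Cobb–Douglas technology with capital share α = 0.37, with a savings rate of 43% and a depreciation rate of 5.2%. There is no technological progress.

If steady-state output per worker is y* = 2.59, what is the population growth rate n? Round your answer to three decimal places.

n ≈ 0.033

In steady state, investment equals break-even investment: s·k^α = (n + δ)·k.
Since y* = [s/(n + δ)]^(α/(1−α)), we have s/(n + δ) = (y*)^((1−α)/α) = 2.59^1.7027 = 5.0551.
Therefore n + δ = s / 5.0551 = 0.43 / 5.0551 = 0.0851, so n = 0.0851 − 0.052 = 0.0331.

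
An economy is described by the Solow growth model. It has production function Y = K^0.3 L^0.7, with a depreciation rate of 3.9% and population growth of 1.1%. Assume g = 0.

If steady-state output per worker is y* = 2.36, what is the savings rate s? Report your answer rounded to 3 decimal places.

Steady state requires s·f(k) = (n + δ)·k, i.e. s·k^α = (n + δ)·k.
Since y* = [s/(n + δ)]^(α/(1−α)), we have s/(n + δ) = (y*)^((1−α)/α) = 2.36^2.3333 = 7.4151.
Therefore s = 7.4151 × (n + δ) = 7.4151 × 0.050 = 0.3708.

s ≈ 0.371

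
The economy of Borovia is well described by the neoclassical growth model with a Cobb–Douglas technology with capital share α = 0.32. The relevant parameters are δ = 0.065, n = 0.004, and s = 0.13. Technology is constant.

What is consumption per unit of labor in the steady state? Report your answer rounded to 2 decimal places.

c* ≈ 1.17

In steady state, investment equals break-even investment: s·k^α = (n + δ)·k.
Rearranging, k^(1−α) = s / (n + δ).
k^0.68 = 0.13 / (0.004 + 0.065) = 0.13 / 0.069 = 1.8841
k* = 1.8841^(1/0.68) ≈ 2.5384
y* = (k*)^α = 2.5384^0.32 ≈ 1.3473
c* = (1 − s)·y* = (1 − 0.13) × 1.3473 ≈ 1.1722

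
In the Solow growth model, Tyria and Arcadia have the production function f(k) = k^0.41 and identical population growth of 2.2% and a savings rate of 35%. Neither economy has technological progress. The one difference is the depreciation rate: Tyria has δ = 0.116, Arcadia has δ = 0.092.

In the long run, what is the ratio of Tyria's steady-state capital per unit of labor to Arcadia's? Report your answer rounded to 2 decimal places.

Steady-state k* = [s/(n + δ)]^(1/(1−α)), so the ratio is [ (s_T/(n + δ)_T) / (s_A/(n + δ)_A) ]^1.6949.
s_T/(n + δ)_T = 0.35/0.138 = 2.5362; s_A/(n + δ)_A = 0.35/0.114 = 3.0702.
Ratio = (2.5362/3.0702)^1.6949 = 0.8261^1.6949 ≈ 0.7234

ratio ≈ 0.72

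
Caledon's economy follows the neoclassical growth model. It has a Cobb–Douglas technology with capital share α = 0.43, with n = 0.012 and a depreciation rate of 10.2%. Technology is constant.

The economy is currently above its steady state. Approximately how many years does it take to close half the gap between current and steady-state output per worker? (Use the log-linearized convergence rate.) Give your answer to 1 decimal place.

Near the steady state the convergence rate is λ = (1 − α)(n + δ).
λ = (1 − 0.43) × 0.114 = 0.57 × 0.114 = 0.06498
Half-life = ln 2 / λ = 0.6931 / 0.06498 ≈ 10.67 years

about 10.7 years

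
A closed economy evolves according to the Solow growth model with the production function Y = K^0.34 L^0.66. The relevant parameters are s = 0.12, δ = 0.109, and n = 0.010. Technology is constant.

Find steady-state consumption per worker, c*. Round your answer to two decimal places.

c* = 0.88

In steady state, investment equals break-even investment: s·k^α = (n + δ)·k.
Rearranging, k^(1−α) = s / (n + δ).
k^0.66 = 0.12 / (0.010 + 0.109) = 0.12 / 0.119 = 1.0084
k* = 1.0084^(1/0.66) ≈ 1.0128
y* = (k*)^α = 1.0128^0.34 ≈ 1.0043
c* = (1 − s)·y* = (1 − 0.12) × 1.0043 ≈ 0.8838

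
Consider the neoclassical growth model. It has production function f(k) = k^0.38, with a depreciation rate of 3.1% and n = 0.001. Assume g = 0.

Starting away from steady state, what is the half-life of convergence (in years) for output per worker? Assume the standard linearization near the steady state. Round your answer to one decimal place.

Near the steady state the convergence rate is λ = (1 − α)(n + δ).
λ = (1 − 0.38) × 0.032 = 0.62 × 0.032 = 0.01984
Half-life = ln 2 / λ = 0.6931 / 0.01984 ≈ 34.93 years

half-life ≈ 34.9 years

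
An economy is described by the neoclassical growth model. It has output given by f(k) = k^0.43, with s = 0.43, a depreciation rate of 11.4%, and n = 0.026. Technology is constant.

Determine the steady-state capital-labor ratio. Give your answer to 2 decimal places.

k* ≈ 7.16

In steady state, investment equals break-even investment: s·k^α = (n + δ)·k.
Rearranging, k^(1−α) = s / (n + δ).
k^0.57 = 0.43 / (0.026 + 0.114) = 0.43 / 0.140 = 3.0714
k* = 3.0714^(1/0.57) ≈ 7.1610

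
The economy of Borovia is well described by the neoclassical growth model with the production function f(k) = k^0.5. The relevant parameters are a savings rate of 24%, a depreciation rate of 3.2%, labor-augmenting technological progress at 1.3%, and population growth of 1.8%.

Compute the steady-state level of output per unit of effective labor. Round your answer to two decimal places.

y* ≈ 3.81

At the steady state, Δk = 0, so s·k^α = (n + g + δ)·k.
Rearranging, k^(1−α) = s / (n + g + δ).
k^0.5 = 0.24 / (0.018 + 0.013 + 0.032) = 0.24 / 0.063 = 3.8095
k* = 3.8095^(1/0.5) ≈ 14.5123
y* = (k*)^α = 14.5123^0.5 ≈ 3.8095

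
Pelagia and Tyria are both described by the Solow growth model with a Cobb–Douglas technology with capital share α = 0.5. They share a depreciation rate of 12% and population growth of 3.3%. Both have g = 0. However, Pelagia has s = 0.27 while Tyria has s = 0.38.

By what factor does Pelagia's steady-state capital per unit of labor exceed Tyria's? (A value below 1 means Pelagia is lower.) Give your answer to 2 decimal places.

k*_P / k*_T ≈ 0.50

Steady-state k* = [s/(n + δ)]^(1/(1−α)), so the ratio is [ (s_P/(n + δ)_P) / (s_T/(n + δ)_T) ]^2.
s_P/(n + δ)_P = 0.27/0.153 = 1.7647; s_T/(n + δ)_T = 0.38/0.153 = 2.4837.
Ratio = (1.7647/2.4837)^2 = 0.7105^2 ≈ 0.5048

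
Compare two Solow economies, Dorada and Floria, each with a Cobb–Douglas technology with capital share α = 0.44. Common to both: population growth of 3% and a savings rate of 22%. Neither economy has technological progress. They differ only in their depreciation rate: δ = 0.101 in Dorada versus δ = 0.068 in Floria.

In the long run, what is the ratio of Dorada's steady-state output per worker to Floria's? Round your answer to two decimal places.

y*_D / y*_F ≈ 0.80

Steady-state y* = [s/(n + δ)]^(α/(1−α)), so the ratio is [ (s_D/(n + δ)_D) / (s_F/(n + δ)_F) ]^0.7857.
s_D/(n + δ)_D = 0.22/0.131 = 1.6794; s_F/(n + δ)_F = 0.22/0.098 = 2.2449.
Ratio = (1.6794/2.2449)^0.7857 = 0.7481^0.7857 ≈ 0.7961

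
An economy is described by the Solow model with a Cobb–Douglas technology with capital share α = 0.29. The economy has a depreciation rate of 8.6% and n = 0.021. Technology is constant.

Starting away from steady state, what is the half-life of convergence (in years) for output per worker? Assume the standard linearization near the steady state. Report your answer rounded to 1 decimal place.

about 9.1 years

Near the steady state the convergence rate is λ = (1 − α)(n + δ).
λ = (1 − 0.29) × 0.107 = 0.71 × 0.107 = 0.07597
Half-life = ln 2 / λ = 0.6931 / 0.07597 ≈ 9.12 years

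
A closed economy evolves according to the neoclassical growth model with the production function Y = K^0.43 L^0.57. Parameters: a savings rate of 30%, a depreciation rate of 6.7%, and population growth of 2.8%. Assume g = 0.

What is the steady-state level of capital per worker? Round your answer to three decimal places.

k* ≈ 7.519

In steady state, investment equals break-even investment: s·k^α = (n + δ)·k.
Rearranging, k^(1−α) = s / (n + δ).
k^0.57 = 0.30 / (0.028 + 0.067) = 0.30 / 0.095 = 3.1579
k* = 3.1579^(1/0.57) ≈ 7.5186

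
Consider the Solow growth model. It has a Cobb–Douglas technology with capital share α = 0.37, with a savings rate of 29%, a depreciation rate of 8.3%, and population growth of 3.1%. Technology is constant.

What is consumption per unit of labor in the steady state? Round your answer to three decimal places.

In steady state, investment equals break-even investment: s·k^α = (n + δ)·k.
Dividing both sides by k: k^(1−α) = s / (n + δ).
k^0.63 = 0.29 / (0.031 + 0.083) = 0.29 / 0.114 = 2.5439
k* = 2.5439^(1/0.63) ≈ 4.4020
y* = (k*)^α = 4.4020^0.37 ≈ 1.7304
c* = (1 − s)·y* = (1 − 0.29) × 1.7304 ≈ 1.2286

c* = 1.229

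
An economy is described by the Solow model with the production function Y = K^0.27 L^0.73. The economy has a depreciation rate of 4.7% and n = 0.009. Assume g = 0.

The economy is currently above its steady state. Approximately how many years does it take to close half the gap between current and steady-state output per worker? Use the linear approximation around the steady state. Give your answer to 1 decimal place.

Near the steady state the convergence rate is λ = (1 − α)(n + δ).
λ = (1 − 0.27) × 0.056 = 0.73 × 0.056 = 0.04088
Half-life = ln 2 / λ = 0.6931 / 0.04088 ≈ 16.95 years

t_½ ≈ 17.0 years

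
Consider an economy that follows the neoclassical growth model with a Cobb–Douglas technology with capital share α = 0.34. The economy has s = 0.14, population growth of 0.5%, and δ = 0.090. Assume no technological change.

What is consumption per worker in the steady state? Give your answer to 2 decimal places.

c* = 1.05

At the steady state, Δk = 0, so s·k^α = (n + δ)·k.
Rearranging, k^(1−α) = s / (n + δ).
k^0.66 = 0.14 / (0.005 + 0.090) = 0.14 / 0.095 = 1.4737
k* = 1.4737^(1/0.66) ≈ 1.7996
y* = (k*)^α = 1.7996^0.34 ≈ 1.2211
c* = (1 − s)·y* = (1 − 0.14) × 1.2211 ≈ 1.0501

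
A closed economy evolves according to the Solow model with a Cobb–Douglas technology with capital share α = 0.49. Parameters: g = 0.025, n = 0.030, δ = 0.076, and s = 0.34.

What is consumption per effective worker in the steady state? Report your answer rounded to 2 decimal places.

c* ≈ 1.65

At the steady state, Δk = 0, so s·k^α = (n + g + δ)·k.
Dividing both sides by k: k^(1−α) = s / (n + g + δ).
k^0.51 = 0.34 / (0.030 + 0.025 + 0.076) = 0.34 / 0.131 = 2.5954
k* = 2.5954^(1/0.51) ≈ 6.4888
y* = (k*)^α = 6.4888^0.49 ≈ 2.5001
c* = (1 − s)·y* = (1 − 0.34) × 2.5001 ≈ 1.6501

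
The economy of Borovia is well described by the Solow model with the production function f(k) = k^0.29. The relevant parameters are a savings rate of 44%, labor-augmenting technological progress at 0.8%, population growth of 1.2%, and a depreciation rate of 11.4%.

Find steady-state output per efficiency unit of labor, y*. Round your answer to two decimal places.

At the steady state, Δk = 0, so s·k^α = (n + g + δ)·k.
Rearranging, k^(1−α) = s / (n + g + δ).
k^0.71 = 0.44 / (0.012 + 0.008 + 0.114) = 0.44 / 0.134 = 3.2836
k* = 3.2836^(1/0.71) ≈ 5.3365
y* = (k*)^α = 5.3365^0.29 ≈ 1.6252

y* = 1.63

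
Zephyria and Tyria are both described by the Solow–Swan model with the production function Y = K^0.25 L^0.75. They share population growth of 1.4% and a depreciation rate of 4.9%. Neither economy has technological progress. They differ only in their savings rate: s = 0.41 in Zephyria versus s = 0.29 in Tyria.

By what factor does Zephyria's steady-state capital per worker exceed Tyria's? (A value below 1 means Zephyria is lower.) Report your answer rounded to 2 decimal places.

k*_Z / k*_T ≈ 1.59

Steady-state k* = [s/(n + δ)]^(1/(1−α)), so the ratio is [ (s_Z/(n + δ)_Z) / (s_T/(n + δ)_T) ]^1.3333.
s_Z/(n + δ)_Z = 0.41/0.063 = 6.5079; s_T/(n + δ)_T = 0.29/0.063 = 4.6032.
Ratio = (6.5079/4.6032)^1.3333 = 1.4138^1.3333 ≈ 1.5868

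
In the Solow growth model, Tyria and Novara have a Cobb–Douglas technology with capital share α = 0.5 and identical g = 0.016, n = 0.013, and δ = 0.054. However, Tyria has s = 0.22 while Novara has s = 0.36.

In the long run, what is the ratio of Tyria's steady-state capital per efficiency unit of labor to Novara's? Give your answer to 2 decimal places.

Steady-state k* = [s/(n + g + δ)]^(1/(1−α)), so the ratio is [ (s_T/(n + g + δ)_T) / (s_N/(n + g + δ)_N) ]^2.
s_T/(n + g + δ)_T = 0.22/0.083 = 2.6506; s_N/(n + g + δ)_N = 0.36/0.083 = 4.3373.
Ratio = (2.6506/4.3373)^2 = 0.6111^2 ≈ 0.3734

k*_T / k*_N ≈ 0.37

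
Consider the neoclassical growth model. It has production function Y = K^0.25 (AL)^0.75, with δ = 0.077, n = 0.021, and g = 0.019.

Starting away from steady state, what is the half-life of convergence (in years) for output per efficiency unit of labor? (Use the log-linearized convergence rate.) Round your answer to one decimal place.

Near the steady state the convergence rate is λ = (1 − α)(n + g + δ).
λ = (1 − 0.25) × 0.117 = 0.75 × 0.117 = 0.08775
Half-life = ln 2 / λ = 0.6931 / 0.08775 ≈ 7.90 years

t_½ ≈ 7.9 years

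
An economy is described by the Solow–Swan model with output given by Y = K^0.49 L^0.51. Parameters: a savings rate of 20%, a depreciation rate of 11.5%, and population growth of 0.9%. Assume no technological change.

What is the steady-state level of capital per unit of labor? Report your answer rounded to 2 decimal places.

k* ≈ 2.55

At the steady state, Δk = 0, so s·k^α = (n + δ)·k.
Dividing both sides by k: k^(1−α) = s / (n + δ).
k^0.51 = 0.20 / (0.009 + 0.115) = 0.20 / 0.124 = 1.6129
k* = 1.6129^(1/0.51) ≈ 2.5531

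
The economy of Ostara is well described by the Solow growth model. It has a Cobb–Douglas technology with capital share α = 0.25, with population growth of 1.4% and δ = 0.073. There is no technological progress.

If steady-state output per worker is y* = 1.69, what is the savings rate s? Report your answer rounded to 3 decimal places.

s ≈ 0.420

Steady state requires s·f(k) = (n + δ)·k, i.e. s·k^α = (n + δ)·k.
Since y* = [s/(n + δ)]^(α/(1−α)), we have s/(n + δ) = (y*)^((1−α)/α) = 1.69^3 = 4.8268.
Therefore s = 4.8268 × (n + δ) = 4.8268 × 0.087 = 0.4199.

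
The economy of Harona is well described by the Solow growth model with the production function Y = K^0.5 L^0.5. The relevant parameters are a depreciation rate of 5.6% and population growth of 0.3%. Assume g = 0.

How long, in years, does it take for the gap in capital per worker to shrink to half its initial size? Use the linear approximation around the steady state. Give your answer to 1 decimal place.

half-life ≈ 23.5 years

Near the steady state the convergence rate is λ = (1 − α)(n + δ).
λ = (1 − 0.5) × 0.059 = 0.5 × 0.059 = 0.0295
Half-life = ln 2 / λ = 0.6931 / 0.0295 ≈ 23.49 years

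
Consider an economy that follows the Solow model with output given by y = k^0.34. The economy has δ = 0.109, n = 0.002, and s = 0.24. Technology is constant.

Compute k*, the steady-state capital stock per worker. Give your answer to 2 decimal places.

In steady state, investment equals break-even investment: s·k^α = (n + δ)·k.
Rearranging, k^(1−α) = s / (n + δ).
k^0.66 = 0.24 / (0.002 + 0.109) = 0.24 / 0.111 = 2.1622
k* = 2.1622^(1/0.66) ≈ 3.2168

k* ≈ 3.22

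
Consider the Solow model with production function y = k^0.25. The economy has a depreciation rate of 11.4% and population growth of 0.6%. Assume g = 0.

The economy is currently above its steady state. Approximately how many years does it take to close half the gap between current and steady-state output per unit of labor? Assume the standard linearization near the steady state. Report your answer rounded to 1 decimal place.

half-life ≈ 7.7 years

Near the steady state the convergence rate is λ = (1 − α)(n + δ).
λ = (1 − 0.25) × 0.120 = 0.75 × 0.120 = 0.0900
Half-life = ln 2 / λ = 0.6931 / 0.0900 ≈ 7.70 years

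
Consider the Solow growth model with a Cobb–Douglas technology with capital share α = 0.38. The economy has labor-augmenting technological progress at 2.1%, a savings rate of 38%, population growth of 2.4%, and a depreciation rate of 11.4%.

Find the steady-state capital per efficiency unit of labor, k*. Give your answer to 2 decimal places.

k* = 4.08

At the steady state, Δk = 0, so s·k^α = (n + g + δ)·k.
Rearranging, k^(1−α) = s / (n + g + δ).
k^0.62 = 0.38 / (0.024 + 0.021 + 0.114) = 0.38 / 0.159 = 2.3899
k* = 2.3899^(1/0.62) ≈ 4.0765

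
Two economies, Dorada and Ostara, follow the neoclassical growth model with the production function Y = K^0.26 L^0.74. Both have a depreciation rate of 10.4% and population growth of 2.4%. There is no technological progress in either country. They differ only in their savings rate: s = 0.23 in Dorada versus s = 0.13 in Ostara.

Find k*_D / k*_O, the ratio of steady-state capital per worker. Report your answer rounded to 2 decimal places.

Steady-state k* = [s/(n + δ)]^(1/(1−α)), so the ratio is [ (s_D/(n + δ)_D) / (s_O/(n + δ)_O) ]^1.3514.
s_D/(n + δ)_D = 0.23/0.128 = 1.7969; s_O/(n + δ)_O = 0.13/0.128 = 1.0156.
Ratio = (1.7969/1.0156)^1.3514 = 1.7693^1.3514 ≈ 2.1621

ratio ≈ 2.16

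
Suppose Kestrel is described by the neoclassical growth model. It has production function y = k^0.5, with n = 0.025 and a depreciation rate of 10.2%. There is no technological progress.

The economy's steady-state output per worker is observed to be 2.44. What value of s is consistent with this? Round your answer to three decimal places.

Steady state requires s·f(k) = (n + δ)·k, i.e. s·k^α = (n + δ)·k.
Since y* = [s/(n + δ)]^(α/(1−α)), we have s/(n + δ) = (y*)^((1−α)/α) = 2.44^1 = 2.4400.
Therefore s = 2.4400 × (n + δ) = 2.4400 × 0.127 = 0.3099.

s ≈ 0.310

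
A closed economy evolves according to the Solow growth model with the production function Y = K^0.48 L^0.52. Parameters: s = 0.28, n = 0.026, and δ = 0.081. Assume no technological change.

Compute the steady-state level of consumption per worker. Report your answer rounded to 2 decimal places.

c* ≈ 1.75

At the steady state, Δk = 0, so s·k^α = (n + δ)·k.
Dividing both sides by k: k^(1−α) = s / (n + δ).
k^0.52 = 0.28 / (0.026 + 0.081) = 0.28 / 0.107 = 2.6168
k* = 2.6168^(1/0.52) ≈ 6.3592
y* = (k*)^α = 6.3592^0.48 ≈ 2.4302
c* = (1 − s)·y* = (1 − 0.28) × 2.4302 ≈ 1.7497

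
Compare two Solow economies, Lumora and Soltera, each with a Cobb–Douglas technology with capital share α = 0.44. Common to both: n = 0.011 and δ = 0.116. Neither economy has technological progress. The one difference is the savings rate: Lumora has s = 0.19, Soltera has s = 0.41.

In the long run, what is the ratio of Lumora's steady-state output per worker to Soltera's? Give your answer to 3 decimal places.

Steady-state y* = [s/(n + δ)]^(α/(1−α)), so the ratio is [ (s_L/(n + δ)_L) / (s_S/(n + δ)_S) ]^0.7857.
s_L/(n + δ)_L = 0.19/0.127 = 1.4961; s_S/(n + δ)_S = 0.41/0.127 = 3.2283.
Ratio = (1.4961/3.2283)^0.7857 = 0.4634^0.7857 ≈ 0.5464

ratio ≈ 0.546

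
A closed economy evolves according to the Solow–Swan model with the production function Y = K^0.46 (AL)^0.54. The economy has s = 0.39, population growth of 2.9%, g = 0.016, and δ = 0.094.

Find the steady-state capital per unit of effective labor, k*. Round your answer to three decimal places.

k* ≈ 6.757

In steady state, investment equals break-even investment: s·k^α = (n + g + δ)·k.
Dividing both sides by k: k^(1−α) = s / (n + g + δ).
k^0.54 = 0.39 / (0.029 + 0.016 + 0.094) = 0.39 / 0.139 = 2.8058
k* = 2.8058^(1/0.54) ≈ 6.7567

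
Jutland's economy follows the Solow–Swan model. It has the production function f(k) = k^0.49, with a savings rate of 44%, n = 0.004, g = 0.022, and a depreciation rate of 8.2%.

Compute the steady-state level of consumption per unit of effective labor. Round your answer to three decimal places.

At the steady state, Δk = 0, so s·k^α = (n + g + δ)·k.
Dividing both sides by k: k^(1−α) = s / (n + g + δ).
k^0.51 = 0.44 / (0.004 + 0.022 + 0.082) = 0.44 / 0.108 = 4.0741
k* = 4.0741^(1/0.51) ≈ 15.7087
y* = (k*)^α = 15.7087^0.49 ≈ 3.8557
c* = (1 − s)·y* = (1 − 0.44) × 3.8557 ≈ 2.1592

c* ≈ 2.159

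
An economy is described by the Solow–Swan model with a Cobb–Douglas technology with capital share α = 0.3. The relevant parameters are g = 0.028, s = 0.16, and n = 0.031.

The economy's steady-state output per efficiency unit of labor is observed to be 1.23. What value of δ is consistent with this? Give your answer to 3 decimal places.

δ ≈ 0.040

In steady state, investment equals break-even investment: s·k^α = (n + g + δ)·k.
Since y* = [s/(n + g + δ)]^(α/(1−α)), we have s/(n + g + δ) = (y*)^((1−α)/α) = 1.23^2.3333 = 1.6210.
Therefore n + g + δ = s / 1.6210 = 0.16 / 1.6210 = 0.0987, so δ = 0.0987 − 0.059 = 0.0397.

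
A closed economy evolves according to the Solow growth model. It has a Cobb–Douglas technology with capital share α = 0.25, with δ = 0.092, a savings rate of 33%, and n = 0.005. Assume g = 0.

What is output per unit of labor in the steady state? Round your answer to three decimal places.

Steady state requires s·f(k) = (n + δ)·k, i.e. s·k^α = (n + δ)·k.
Rearranging, k^(1−α) = s / (n + δ).
k^0.75 = 0.33 / (0.005 + 0.092) = 0.33 / 0.097 = 3.4021
k* = 3.4021^(1/0.75) ≈ 5.1168
y* = (k*)^α = 5.1168^0.25 ≈ 1.5040

y* = 1.504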